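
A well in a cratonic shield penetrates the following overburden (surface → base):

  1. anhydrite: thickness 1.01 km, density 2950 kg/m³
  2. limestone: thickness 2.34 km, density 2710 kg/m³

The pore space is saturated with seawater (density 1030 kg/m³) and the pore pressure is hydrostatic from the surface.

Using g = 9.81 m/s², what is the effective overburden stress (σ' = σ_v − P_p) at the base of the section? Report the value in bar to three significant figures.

Overburden (lithostatic) stress σ_v:
anhydrite: 2950 kg/m³ × 9.81 m/s² × 1010 m = 2.923×10^7 Pa = 29.23 MPa
limestone: 2710 kg/m³ × 9.81 m/s² × 2340 m = 6.221×10^7 Pa = 62.21 MPa
Total = 29.23 + 62.21 = 91.438 MPa
Pore pressure P_p = 1030 kg/m³ × 9.81 m/s² × 3350 m = 3.385×10^7 Pa = 33.85 MPa
Effective stress σ' = σ_v − P_p = 91.44 − 33.85 = 57.589 MPa = 575.89 bar

576 bar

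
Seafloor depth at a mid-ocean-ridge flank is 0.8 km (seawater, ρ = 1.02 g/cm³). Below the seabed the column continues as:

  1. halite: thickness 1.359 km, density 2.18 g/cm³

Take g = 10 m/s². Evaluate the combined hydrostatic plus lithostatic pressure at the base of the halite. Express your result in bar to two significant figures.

380 bar

seawater: 1020 kg/m³ × 10 m/s² × 800 m = 8.160×10^6 Pa = 81.60 bar
halite: 2180 kg/m³ × 10 m/s² × 1359 m = 2.963×10^7 Pa = 296.3 bar
Total = 81.60 + 296.3 = 377.86 bar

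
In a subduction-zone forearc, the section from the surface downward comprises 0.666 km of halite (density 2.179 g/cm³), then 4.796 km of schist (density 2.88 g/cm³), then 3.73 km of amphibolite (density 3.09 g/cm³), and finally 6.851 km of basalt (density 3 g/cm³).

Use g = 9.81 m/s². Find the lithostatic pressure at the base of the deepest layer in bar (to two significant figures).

halite: 2179 kg/m³ × 9.81 m/s² × 666 m = 1.424×10^7 Pa = 142.4 bar
schist: 2880 kg/m³ × 9.81 m/s² × 4796 m = 1.355×10^8 Pa = 1355 bar
amphibolite: 3090 kg/m³ × 9.81 m/s² × 3730 m = 1.131×10^8 Pa = 1131 bar
basalt: 3000 kg/m³ × 9.81 m/s² × 6851 m = 2.016×10^8 Pa = 2016 bar
Total = 142.4 + 1355 + 1131 + 2016 = 4644.3 bar

4600 bar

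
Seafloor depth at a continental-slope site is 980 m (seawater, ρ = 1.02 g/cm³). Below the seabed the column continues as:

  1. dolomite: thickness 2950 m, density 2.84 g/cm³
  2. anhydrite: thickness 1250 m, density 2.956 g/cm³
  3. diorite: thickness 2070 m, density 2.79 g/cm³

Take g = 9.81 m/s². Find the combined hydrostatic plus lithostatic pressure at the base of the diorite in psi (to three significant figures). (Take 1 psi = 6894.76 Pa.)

26800 psi

seawater: 1020 kg/m³ × 9.81 m/s² × 980 m = 9.806×10^6 Pa = 1422 psi
dolomite: 2840 kg/m³ × 9.81 m/s² × 2950 m = 8.219×10^7 Pa = 11920 psi
anhydrite: 2956 kg/m³ × 9.81 m/s² × 1250 m = 3.625×10^7 Pa = 5257 psi
diorite: 2790 kg/m³ × 9.81 m/s² × 2070 m = 5.666×10^7 Pa = 8217 psi
Total = 1422 + 11920 + 5257 + 8217 = 26817 psi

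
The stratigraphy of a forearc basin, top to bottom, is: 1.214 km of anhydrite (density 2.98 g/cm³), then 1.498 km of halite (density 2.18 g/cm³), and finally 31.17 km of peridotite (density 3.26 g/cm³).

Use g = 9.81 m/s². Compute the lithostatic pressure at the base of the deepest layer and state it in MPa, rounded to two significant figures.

anhydrite: 2980 kg/m³ × 9.81 m/s² × 1214 m = 3.549×10^7 Pa = 35.49 MPa
halite: 2180 kg/m³ × 9.81 m/s² × 1498 m = 3.204×10^7 Pa = 32.04 MPa
peridotite: 3260 kg/m³ × 9.81 m/s² × 31170 m = 9.968×10^8 Pa = 996.8 MPa
Total = 35.49 + 32.04 + 996.8 = 1064.4 MPa

1100 MPa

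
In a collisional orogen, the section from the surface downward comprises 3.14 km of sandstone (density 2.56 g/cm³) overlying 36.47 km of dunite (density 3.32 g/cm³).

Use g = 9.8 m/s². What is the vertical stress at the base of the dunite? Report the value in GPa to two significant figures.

1.3 GPa

sandstone: 2560 kg/m³ × 9.8 m/s² × 3140 m = 7.878×10^7 Pa = 0.07878 GPa
dunite: 3320 kg/m³ × 9.8 m/s² × 36470 m = 1.187×10^9 Pa = 1.187 GPa
Total = 0.07878 + 1.187 = 1.2654 GPa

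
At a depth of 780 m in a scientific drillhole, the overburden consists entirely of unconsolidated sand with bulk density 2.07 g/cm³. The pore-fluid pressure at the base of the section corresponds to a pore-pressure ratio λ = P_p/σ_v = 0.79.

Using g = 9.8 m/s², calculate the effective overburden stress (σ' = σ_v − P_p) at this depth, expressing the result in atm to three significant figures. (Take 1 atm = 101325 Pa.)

32.8 atm

Overburden (lithostatic) stress σ_v:
unconsolidated sand: 2070 kg/m³ × 9.8 m/s² × 780 m = 1.582×10^7 Pa = 15.82 MPa
Pore pressure P_p = λ·σ_v = 0.79 × 15.82 MPa = 12.50 MPa
Effective stress σ' = σ_v − P_p = 15.82 − 12.50 = 3.3228 MPa = 32.794 atm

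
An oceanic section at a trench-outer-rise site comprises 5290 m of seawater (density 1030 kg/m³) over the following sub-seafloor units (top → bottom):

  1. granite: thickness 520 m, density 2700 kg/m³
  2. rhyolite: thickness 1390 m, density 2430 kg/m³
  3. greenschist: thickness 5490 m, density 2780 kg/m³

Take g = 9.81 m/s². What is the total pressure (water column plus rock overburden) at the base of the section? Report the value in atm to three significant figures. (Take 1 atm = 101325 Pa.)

seawater: 1030 kg/m³ × 9.81 m/s² × 5290 m = 5.345×10^7 Pa = 527.5 atm
granite: 2700 kg/m³ × 9.81 m/s² × 520 m = 1.377×10^7 Pa = 135.9 atm
rhyolite: 2430 kg/m³ × 9.81 m/s² × 1390 m = 3.314×10^7 Pa = 327.0 atm
greenschist: 2780 kg/m³ × 9.81 m/s² × 5490 m = 1.497×10^8 Pa = 1478 atm
Total = 527.5 + 135.9 + 327.0 + 1478 = 2468.1 atm

2470 atm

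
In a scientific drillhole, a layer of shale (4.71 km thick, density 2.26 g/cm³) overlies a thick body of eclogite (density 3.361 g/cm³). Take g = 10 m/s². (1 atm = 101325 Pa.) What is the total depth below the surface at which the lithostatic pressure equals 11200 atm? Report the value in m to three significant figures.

35300 m

Pressure at base of upper layers: 2260×10×4710 = 1.064×10^8 Pa = 1051 atm
Remaining pressure to be supplied by eclogite: 1.135×10^9 − 1.064×10^8 = 1.028×10^9 Pa
Additional depth in eclogite = 1.028×10^9 Pa / (3361 kg/m³ × 10 m/s²) = 30598 m
Total depth = 4710 m + 30598 m = 35308 m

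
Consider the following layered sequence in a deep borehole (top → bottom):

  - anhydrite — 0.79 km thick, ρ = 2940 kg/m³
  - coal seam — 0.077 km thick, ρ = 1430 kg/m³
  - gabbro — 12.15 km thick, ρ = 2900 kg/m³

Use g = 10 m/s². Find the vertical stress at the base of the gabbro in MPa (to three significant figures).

377 MPa

anhydrite: 2940 kg/m³ × 10 m/s² × 790 m = 2.323×10^7 Pa = 23.23 MPa
coal seam: 1430 kg/m³ × 10 m/s² × 77 m = 1.101×10^6 Pa = 1.101 MPa
gabbro: 2900 kg/m³ × 10 m/s² × 12150 m = 3.523×10^8 Pa = 352.4 MPa
Total = 23.23 + 1.101 + 352.4 = 376.68 MPa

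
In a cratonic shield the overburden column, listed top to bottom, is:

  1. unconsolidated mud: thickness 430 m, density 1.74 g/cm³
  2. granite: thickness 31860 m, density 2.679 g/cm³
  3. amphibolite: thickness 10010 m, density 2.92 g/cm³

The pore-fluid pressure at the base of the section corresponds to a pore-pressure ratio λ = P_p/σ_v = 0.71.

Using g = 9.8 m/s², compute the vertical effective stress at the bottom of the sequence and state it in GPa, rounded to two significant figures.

0.33 GPa

Overburden (lithostatic) stress σ_v:
unconsolidated mud: 1740 kg/m³ × 9.8 m/s² × 430 m = 7.332×10^6 Pa = 7.332 MPa
granite: 2679 kg/m³ × 9.8 m/s² × 31860 m = 8.365×10^8 Pa = 836.5 MPa
amphibolite: 2920 kg/m³ × 9.8 m/s² × 10010 m = 2.864×10^8 Pa = 286.4 MPa
Total = 7.332 + 836.5 + 286.4 = 1130.2 MPa
Pore pressure P_p = λ·σ_v = 0.71 × 1130 MPa = 802.5 MPa
Effective stress σ' = σ_v − P_p = 1130 − 802.5 = 327.77 MPa = 0.32777 GPa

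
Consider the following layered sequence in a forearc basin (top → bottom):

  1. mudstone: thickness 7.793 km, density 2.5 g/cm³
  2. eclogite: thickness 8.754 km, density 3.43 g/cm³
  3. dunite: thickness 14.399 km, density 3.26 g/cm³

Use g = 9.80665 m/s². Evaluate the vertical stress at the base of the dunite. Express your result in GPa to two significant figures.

mudstone: 2500 kg/m³ × 9.80665 m/s² × 7793 m = 1.911×10^8 Pa = 0.1911 GPa
eclogite: 3430 kg/m³ × 9.80665 m/s² × 8754 m = 2.945×10^8 Pa = 0.2945 GPa
dunite: 3260 kg/m³ × 9.80665 m/s² × 14399 m = 4.603×10^8 Pa = 0.4603 GPa
Total = 0.1911 + 0.2945 + 0.4603 = 0.94585 GPa

0.95 GPa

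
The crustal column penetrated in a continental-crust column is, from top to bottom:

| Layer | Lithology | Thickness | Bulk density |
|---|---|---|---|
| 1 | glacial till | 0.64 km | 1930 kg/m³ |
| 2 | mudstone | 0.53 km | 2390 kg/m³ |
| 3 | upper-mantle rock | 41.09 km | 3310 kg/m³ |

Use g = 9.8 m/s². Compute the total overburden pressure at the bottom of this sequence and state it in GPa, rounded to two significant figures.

1.4 GPa

glacial till: 1930 kg/m³ × 9.8 m/s² × 640 m = 1.210×10^7 Pa = 0.01210 GPa
mudstone: 2390 kg/m³ × 9.8 m/s² × 530 m = 1.241×10^7 Pa = 0.01241 GPa
upper-mantle rock: 3310 kg/m³ × 9.8 m/s² × 41090 m = 1.333×10^9 Pa = 1.333 GPa
Total = 0.01210 + 0.01241 + 1.333 = 1.3574 GPa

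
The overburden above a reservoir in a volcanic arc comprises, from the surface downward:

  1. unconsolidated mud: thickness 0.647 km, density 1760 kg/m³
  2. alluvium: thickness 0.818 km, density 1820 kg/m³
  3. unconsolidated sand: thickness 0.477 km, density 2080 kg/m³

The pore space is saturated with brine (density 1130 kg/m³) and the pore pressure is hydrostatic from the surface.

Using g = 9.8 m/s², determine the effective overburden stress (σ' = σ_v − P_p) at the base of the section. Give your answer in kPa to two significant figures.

14000 kPa

Overburden (lithostatic) stress σ_v:
unconsolidated mud: 1760 kg/m³ × 9.8 m/s² × 647 m = 1.116×10^7 Pa = 11.16 MPa
alluvium: 1820 kg/m³ × 9.8 m/s² × 818 m = 1.459×10^7 Pa = 14.59 MPa
unconsolidated sand: 2080 kg/m³ × 9.8 m/s² × 477 m = 9.723×10^6 Pa = 9.723 MPa
Total = 11.16 + 14.59 + 9.723 = 35.472 MPa
Pore pressure P_p = 1130 kg/m³ × 9.8 m/s² × 1942 m = 2.151×10^7 Pa = 21.51 MPa
Effective stress σ' = σ_v − P_p = 35.47 − 21.51 = 13.967 MPa = 13967 kPa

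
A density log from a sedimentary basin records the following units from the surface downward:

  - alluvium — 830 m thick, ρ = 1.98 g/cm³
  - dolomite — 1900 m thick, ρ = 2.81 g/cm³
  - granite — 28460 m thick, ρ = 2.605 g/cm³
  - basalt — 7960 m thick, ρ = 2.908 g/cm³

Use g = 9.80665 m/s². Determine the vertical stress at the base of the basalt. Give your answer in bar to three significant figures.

10200 bar

alluvium: 1980 kg/m³ × 9.80665 m/s² × 830 m = 1.612×10^7 Pa = 161.2 bar
dolomite: 2810 kg/m³ × 9.80665 m/s² × 1900 m = 5.236×10^7 Pa = 523.6 bar
granite: 2605 kg/m³ × 9.80665 m/s² × 28460 m = 7.270×10^8 Pa = 7270 bar
basalt: 2908 kg/m³ × 9.80665 m/s² × 7960 m = 2.270×10^8 Pa = 2270 bar
Total = 161.2 + 523.6 + 7270 + 2270 = 10225 bar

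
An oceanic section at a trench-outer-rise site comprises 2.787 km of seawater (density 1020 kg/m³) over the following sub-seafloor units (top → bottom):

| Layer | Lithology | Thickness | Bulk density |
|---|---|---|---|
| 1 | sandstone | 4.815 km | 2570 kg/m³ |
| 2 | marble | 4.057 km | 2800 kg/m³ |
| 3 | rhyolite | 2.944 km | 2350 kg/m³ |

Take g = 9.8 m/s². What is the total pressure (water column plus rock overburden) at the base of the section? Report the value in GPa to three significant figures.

0.328 GPa

seawater: 1020 kg/m³ × 9.8 m/s² × 2787 m = 2.786×10^7 Pa = 0.02786 GPa
sandstone: 2570 kg/m³ × 9.8 m/s² × 4815 m = 1.213×10^8 Pa = 0.1213 GPa
marble: 2800 kg/m³ × 9.8 m/s² × 4057 m = 1.113×10^8 Pa = 0.1113 GPa
rhyolite: 2350 kg/m³ × 9.8 m/s² × 2944 m = 6.780×10^7 Pa = 0.06780 GPa
Total = 0.02786 + 0.1213 + 0.1113 + 0.06780 = 0.32825 GPa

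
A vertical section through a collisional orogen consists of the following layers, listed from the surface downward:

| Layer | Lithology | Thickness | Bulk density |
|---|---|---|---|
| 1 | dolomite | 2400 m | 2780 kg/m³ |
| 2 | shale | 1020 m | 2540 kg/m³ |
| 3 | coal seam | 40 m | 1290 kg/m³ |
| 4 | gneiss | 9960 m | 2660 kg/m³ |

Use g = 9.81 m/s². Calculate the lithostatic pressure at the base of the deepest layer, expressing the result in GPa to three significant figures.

dolomite: 2780 kg/m³ × 9.81 m/s² × 2400 m = 6.545×10^7 Pa = 0.06545 GPa
shale: 2540 kg/m³ × 9.81 m/s² × 1020 m = 2.542×10^7 Pa = 0.02542 GPa
coal seam: 1290 kg/m³ × 9.81 m/s² × 40 m = 5.062×10^5 Pa = 5.062×10^-4 GPa
gneiss: 2660 kg/m³ × 9.81 m/s² × 9960 m = 2.599×10^8 Pa = 0.2599 GPa
Total = 0.06545 + 0.02542 + 5.062×10^-4 + 0.2599 = 0.35128 GPa

0.351 GPa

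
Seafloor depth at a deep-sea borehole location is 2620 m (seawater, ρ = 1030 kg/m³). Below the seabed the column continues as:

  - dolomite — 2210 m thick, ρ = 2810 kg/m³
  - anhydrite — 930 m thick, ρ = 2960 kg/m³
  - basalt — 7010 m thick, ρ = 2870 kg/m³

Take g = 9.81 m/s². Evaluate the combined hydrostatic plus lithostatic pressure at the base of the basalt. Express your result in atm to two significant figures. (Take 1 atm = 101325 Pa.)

3100 atm

seawater: 1030 kg/m³ × 9.81 m/s² × 2620 m = 2.647×10^7 Pa = 261.3 atm
dolomite: 2810 kg/m³ × 9.81 m/s² × 2210 m = 6.092×10^7 Pa = 601.2 atm
anhydrite: 2960 kg/m³ × 9.81 m/s² × 930 m = 2.700×10^7 Pa = 266.5 atm
basalt: 2870 kg/m³ × 9.81 m/s² × 7010 m = 1.974×10^8 Pa = 1948 atm
Total = 261.3 + 601.2 + 266.5 + 1948 = 3076.9 atm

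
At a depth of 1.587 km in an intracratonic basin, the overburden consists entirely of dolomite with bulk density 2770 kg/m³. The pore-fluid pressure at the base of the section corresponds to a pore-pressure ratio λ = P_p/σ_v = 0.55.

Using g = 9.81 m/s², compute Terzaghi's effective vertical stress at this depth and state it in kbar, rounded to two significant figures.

Overburden (lithostatic) stress σ_v:
dolomite: 2770 kg/m³ × 9.81 m/s² × 1587 m = 4.312×10^7 Pa = 43.12 MPa
Pore pressure P_p = λ·σ_v = 0.55 × 43.12 MPa = 23.72 MPa
Effective stress σ' = σ_v − P_p = 43.12 − 23.72 = 19.406 MPa = 0.19406 kbar

0.19 kbar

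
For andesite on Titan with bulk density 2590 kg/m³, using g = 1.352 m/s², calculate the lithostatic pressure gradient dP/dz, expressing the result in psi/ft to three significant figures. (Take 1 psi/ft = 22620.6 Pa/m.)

dP/dz = ρg = 2590 kg/m³ × 1.352 m/s² = 3501.7 Pa/m
= 3501.7 Pa/m × (1 psi/ft / 22621 Pa/m) = 0.15480 psi/ft

0.155 psi/ft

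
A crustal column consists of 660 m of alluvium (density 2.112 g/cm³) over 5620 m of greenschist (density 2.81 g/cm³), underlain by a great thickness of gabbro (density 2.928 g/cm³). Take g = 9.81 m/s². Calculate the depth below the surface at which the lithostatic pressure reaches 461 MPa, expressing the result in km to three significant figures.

16.5 km

Pressure at base of upper layers: 2112×9.81×660 + 2810×9.81×5620 = 1.686×10^8 Pa = 168.6 MPa
Remaining pressure to be supplied by gabbro: 4.610×10^8 − 1.686×10^8 = 2.924×10^8 Pa
Additional depth in gabbro = 2.924×10^8 Pa / (2928 kg/m³ × 9.81 m/s²) = 10180 m
Total depth = 6280 m + 10180 m = 16460 m
= 16.460 km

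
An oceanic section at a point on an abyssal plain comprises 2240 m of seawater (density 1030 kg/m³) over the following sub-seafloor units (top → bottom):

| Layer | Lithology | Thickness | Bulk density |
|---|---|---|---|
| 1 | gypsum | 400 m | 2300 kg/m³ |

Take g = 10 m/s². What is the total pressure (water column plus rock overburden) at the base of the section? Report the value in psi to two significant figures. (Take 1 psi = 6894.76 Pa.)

seawater: 1030 kg/m³ × 10 m/s² × 2240 m = 2.307×10^7 Pa = 3346 psi
gypsum: 2300 kg/m³ × 10 m/s² × 400 m = 9.200×10^6 Pa = 1334 psi
Total = 3346 + 1334 = 4680.7 psi

4700 psi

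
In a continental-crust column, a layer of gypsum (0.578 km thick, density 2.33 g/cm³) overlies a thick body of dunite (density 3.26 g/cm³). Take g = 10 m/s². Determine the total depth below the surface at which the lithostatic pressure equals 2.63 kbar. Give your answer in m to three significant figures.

8230 m

Pressure at base of upper layers: 2330×10×578 = 1.347×10^7 Pa = 0.1347 kbar
Remaining pressure to be supplied by dunite: 2.630×10^8 − 1.347×10^7 = 2.495×10^8 Pa
Additional depth in dunite = 2.495×10^8 Pa / (3260 kg/m³ × 10 m/s²) = 7654.4 m
Total depth = 578 m + 7654.4 m = 8232.4 m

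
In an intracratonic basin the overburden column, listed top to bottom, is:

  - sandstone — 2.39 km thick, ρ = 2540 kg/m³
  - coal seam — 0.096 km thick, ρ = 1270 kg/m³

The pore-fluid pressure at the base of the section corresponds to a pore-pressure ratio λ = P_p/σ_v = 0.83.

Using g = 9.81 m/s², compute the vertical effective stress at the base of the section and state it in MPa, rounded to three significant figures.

Overburden (lithostatic) stress σ_v:
sandstone: 2540 kg/m³ × 9.81 m/s² × 2390 m = 5.955×10^7 Pa = 59.55 MPa
coal seam: 1270 kg/m³ × 9.81 m/s² × 96 m = 1.196×10^6 Pa = 1.196 MPa
Total = 59.55 + 1.196 = 60.749 MPa
Pore pressure P_p = λ·σ_v = 0.83 × 60.75 MPa = 50.42 MPa
Effective stress σ' = σ_v − P_p = 60.75 − 50.42 = 10.327 MPa

10.3 MPa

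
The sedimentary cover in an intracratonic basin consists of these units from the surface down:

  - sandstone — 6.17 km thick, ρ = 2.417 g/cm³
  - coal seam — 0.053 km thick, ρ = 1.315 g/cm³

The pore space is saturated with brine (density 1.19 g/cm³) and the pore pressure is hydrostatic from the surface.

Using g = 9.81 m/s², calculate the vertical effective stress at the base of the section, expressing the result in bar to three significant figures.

Overburden (lithostatic) stress σ_v:
sandstone: 2417 kg/m³ × 9.81 m/s² × 6170 m = 1.463×10^8 Pa = 146.3 MPa
coal seam: 1315 kg/m³ × 9.81 m/s² × 53 m = 6.837×10^5 Pa = 0.6837 MPa
Total = 146.3 + 0.6837 = 146.98 MPa
Pore pressure P_p = 1190 kg/m³ × 9.81 m/s² × 6223 m = 7.265×10^7 Pa = 72.65 MPa
Effective stress σ' = σ_v − P_p = 147.0 − 72.65 = 74.332 MPa = 743.32 bar

743 bar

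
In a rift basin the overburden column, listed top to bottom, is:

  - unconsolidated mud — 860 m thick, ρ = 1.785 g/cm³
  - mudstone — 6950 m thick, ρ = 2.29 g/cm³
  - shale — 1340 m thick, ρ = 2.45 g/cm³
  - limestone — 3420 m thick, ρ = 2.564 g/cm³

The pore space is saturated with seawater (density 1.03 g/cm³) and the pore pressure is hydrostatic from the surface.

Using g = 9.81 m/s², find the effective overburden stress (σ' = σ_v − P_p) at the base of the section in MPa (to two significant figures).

Overburden (lithostatic) stress σ_v:
unconsolidated mud: 1785 kg/m³ × 9.81 m/s² × 860 m = 1.506×10^7 Pa = 15.06 MPa
mudstone: 2290 kg/m³ × 9.81 m/s² × 6950 m = 1.561×10^8 Pa = 156.1 MPa
shale: 2450 kg/m³ × 9.81 m/s² × 1340 m = 3.221×10^7 Pa = 32.21 MPa
limestone: 2564 kg/m³ × 9.81 m/s² × 3420 m = 8.602×10^7 Pa = 86.02 MPa
Total = 15.06 + 156.1 + 32.21 + 86.02 = 289.42 MPa
Pore pressure P_p = 1030 kg/m³ × 9.81 m/s² × 12570 m = 1.270×10^8 Pa = 127.0 MPa
Effective stress σ' = σ_v − P_p = 289.4 − 127.0 = 162.41 MPa

160 MPa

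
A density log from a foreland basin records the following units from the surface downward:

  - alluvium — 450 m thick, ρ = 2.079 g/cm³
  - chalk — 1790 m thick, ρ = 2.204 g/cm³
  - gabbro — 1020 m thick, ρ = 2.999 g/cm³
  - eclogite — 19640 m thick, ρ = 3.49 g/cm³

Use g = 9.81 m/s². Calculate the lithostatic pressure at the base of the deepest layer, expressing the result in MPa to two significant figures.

750 MPa

alluvium: 2079 kg/m³ × 9.81 m/s² × 450 m = 9.178×10^6 Pa = 9.178 MPa
chalk: 2204 kg/m³ × 9.81 m/s² × 1790 m = 3.870×10^7 Pa = 38.70 MPa
gabbro: 2999 kg/m³ × 9.81 m/s² × 1020 m = 3.001×10^7 Pa = 30.01 MPa
eclogite: 3490 kg/m³ × 9.81 m/s² × 19640 m = 6.724×10^8 Pa = 672.4 MPa
Total = 9.178 + 38.70 + 30.01 + 672.4 = 750.30 MPa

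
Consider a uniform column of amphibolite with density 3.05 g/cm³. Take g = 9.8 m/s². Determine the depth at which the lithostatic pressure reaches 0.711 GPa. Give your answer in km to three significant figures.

h = P/(ρg) = 0.711 GPa / (3050 kg/m³ × 9.8 m/s²) = 7.110×10^8 Pa / 29890 Pa/m = 23787 m
= 23.787 km

23.8 km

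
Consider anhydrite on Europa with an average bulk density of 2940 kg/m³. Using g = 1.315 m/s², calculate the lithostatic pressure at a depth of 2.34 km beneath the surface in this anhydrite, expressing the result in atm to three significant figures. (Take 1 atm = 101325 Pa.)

anhydrite: 2940 kg/m³ × 1.315 m/s² × 2340 m = 9.047×10^6 Pa = 89.28 atm

89.3 atm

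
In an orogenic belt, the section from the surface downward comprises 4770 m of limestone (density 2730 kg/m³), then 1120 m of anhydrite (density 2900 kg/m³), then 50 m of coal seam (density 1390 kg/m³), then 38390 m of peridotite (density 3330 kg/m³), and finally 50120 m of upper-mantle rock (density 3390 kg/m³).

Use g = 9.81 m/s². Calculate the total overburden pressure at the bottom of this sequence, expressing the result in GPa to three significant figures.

3.08 GPa

limestone: 2730 kg/m³ × 9.81 m/s² × 4770 m = 1.277×10^8 Pa = 0.1277 GPa
anhydrite: 2900 kg/m³ × 9.81 m/s² × 1120 m = 3.186×10^7 Pa = 0.03186 GPa
coal seam: 1390 kg/m³ × 9.81 m/s² × 50 m = 6.818×10^5 Pa = 6.818×10^-4 GPa
peridotite: 3330 kg/m³ × 9.81 m/s² × 38390 m = 1.254×10^9 Pa = 1.254 GPa
upper-mantle rock: 3390 kg/m³ × 9.81 m/s² × 50120 m = 1.667×10^9 Pa = 1.667 GPa
Total = 0.1277 + 0.03186 + 6.818×10^-4 + 1.254 + 1.667 = 3.0812 GPa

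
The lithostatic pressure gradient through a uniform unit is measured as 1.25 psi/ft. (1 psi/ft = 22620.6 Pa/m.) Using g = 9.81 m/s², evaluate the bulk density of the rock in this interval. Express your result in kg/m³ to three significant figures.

2880 kg/m³

ρ = (dP/dz)/g = 1.25 psi/ft / 9.81 m/s² = 28276 Pa/m / 9.81 m/s² = 2882.3 kg/m³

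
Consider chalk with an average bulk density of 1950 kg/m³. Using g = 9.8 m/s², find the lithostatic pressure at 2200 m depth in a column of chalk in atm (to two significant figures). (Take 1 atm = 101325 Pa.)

410 atm

chalk: 1950 kg/m³ × 9.8 m/s² × 2200 m = 4.204×10^7 Pa = 414.9 atm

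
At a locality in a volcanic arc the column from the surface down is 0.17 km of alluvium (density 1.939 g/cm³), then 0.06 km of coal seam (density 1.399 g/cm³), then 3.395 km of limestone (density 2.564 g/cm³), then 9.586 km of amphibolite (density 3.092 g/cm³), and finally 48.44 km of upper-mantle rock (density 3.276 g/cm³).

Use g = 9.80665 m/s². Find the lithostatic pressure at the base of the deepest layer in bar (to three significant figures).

alluvium: 1939 kg/m³ × 9.80665 m/s² × 170 m = 3.233×10^6 Pa = 32.33 bar
coal seam: 1399 kg/m³ × 9.80665 m/s² × 60 m = 8.232×10^5 Pa = 8.232 bar
limestone: 2564 kg/m³ × 9.80665 m/s² × 3395 m = 8.536×10^7 Pa = 853.6 bar
amphibolite: 3092 kg/m³ × 9.80665 m/s² × 9586 m = 2.907×10^8 Pa = 2907 bar
upper-mantle rock: 3276 kg/m³ × 9.80665 m/s² × 48440 m = 1.556×10^9 Pa = 15562 bar
Total = 32.33 + 8.232 + 853.6 + 2907 + 15562 = 19363 bar

19400 bar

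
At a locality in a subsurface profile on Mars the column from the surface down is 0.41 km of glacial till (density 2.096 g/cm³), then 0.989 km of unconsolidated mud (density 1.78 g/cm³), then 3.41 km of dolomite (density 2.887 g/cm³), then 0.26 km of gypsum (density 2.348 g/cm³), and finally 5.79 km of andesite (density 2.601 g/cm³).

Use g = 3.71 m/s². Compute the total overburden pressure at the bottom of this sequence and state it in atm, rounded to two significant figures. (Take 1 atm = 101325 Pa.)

glacial till: 2096 kg/m³ × 3.71 m/s² × 410 m = 3.188×10^6 Pa = 31.47 atm
unconsolidated mud: 1780 kg/m³ × 3.71 m/s² × 989 m = 6.531×10^6 Pa = 64.46 atm
dolomite: 2887 kg/m³ × 3.71 m/s² × 3410 m = 3.652×10^7 Pa = 360.5 atm
gypsum: 2348 kg/m³ × 3.71 m/s² × 260 m = 2.265×10^6 Pa = 22.35 atm
andesite: 2601 kg/m³ × 3.71 m/s² × 5790 m = 5.587×10^7 Pa = 551.4 atm
Total = 31.47 + 64.46 + 360.5 + 22.35 + 551.4 = 1030.1 atm

1000 atm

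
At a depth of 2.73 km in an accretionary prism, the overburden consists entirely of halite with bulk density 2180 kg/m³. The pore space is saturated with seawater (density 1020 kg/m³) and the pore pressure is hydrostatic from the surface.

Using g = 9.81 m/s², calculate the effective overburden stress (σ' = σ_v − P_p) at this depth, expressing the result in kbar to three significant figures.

0.311 kbar

Overburden (lithostatic) stress σ_v:
halite: 2180 kg/m³ × 9.81 m/s² × 2730 m = 5.838×10^7 Pa = 58.38 MPa
Pore pressure P_p = 1020 kg/m³ × 9.81 m/s² × 2730 m = 2.732×10^7 Pa = 27.32 MPa
Effective stress σ' = σ_v − P_p = 58.38 − 27.32 = 31.066 MPa = 0.31066 kbar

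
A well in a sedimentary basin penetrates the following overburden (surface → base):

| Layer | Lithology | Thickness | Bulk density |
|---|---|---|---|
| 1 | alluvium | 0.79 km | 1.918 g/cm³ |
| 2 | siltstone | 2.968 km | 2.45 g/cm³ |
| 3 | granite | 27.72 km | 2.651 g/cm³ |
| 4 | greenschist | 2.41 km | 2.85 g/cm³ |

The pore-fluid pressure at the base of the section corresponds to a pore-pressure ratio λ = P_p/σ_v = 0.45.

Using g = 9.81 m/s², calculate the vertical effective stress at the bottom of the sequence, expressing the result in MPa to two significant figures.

480 MPa

Overburden (lithostatic) stress σ_v:
alluvium: 1918 kg/m³ × 9.81 m/s² × 790 m = 1.486×10^7 Pa = 14.86 MPa
siltstone: 2450 kg/m³ × 9.81 m/s² × 2968 m = 7.133×10^7 Pa = 71.33 MPa
granite: 2651 kg/m³ × 9.81 m/s² × 27720 m = 7.209×10^8 Pa = 720.9 MPa
greenschist: 2850 kg/m³ × 9.81 m/s² × 2410 m = 6.738×10^7 Pa = 67.38 MPa
Total = 14.86 + 71.33 + 720.9 + 67.38 = 874.47 MPa
Pore pressure P_p = λ·σ_v = 0.45 × 874.5 MPa = 393.5 MPa
Effective stress σ' = σ_v − P_p = 874.5 − 393.5 = 480.96 MPa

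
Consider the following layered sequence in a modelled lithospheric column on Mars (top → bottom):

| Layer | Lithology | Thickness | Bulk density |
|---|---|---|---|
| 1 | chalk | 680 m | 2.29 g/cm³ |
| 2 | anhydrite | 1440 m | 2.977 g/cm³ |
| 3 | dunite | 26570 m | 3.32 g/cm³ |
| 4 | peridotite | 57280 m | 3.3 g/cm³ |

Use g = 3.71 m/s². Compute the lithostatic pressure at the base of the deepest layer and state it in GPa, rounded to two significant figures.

1.1 GPa

chalk: 2290 kg/m³ × 3.71 m/s² × 680 m = 5.777×10^6 Pa = 5.777×10^-3 GPa
anhydrite: 2977 kg/m³ × 3.71 m/s² × 1440 m = 1.590×10^7 Pa = 0.01590 GPa
dunite: 3320 kg/m³ × 3.71 m/s² × 26570 m = 3.273×10^8 Pa = 0.3273 GPa
peridotite: 3300 kg/m³ × 3.71 m/s² × 57280 m = 7.013×10^8 Pa = 0.7013 GPa
Total = 5.777×10^-3 + 0.01590 + 0.3273 + 0.7013 = 1.0502 GPa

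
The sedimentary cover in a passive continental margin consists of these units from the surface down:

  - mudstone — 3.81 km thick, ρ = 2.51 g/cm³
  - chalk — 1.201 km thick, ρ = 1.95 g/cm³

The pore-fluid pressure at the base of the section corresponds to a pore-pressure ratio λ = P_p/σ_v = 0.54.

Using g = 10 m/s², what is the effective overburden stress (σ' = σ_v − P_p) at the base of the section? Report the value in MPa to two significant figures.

55 MPa

Overburden (lithostatic) stress σ_v:
mudstone: 2510 kg/m³ × 10 m/s² × 3810 m = 9.563×10^7 Pa = 95.63 MPa
chalk: 1950 kg/m³ × 10 m/s² × 1201 m = 2.342×10^7 Pa = 23.42 MPa
Total = 95.63 + 23.42 = 119.05 MPa
Pore pressure P_p = λ·σ_v = 0.54 × 119.1 MPa = 64.29 MPa
Effective stress σ' = σ_v − P_p = 119.1 − 64.29 = 54.763 MPa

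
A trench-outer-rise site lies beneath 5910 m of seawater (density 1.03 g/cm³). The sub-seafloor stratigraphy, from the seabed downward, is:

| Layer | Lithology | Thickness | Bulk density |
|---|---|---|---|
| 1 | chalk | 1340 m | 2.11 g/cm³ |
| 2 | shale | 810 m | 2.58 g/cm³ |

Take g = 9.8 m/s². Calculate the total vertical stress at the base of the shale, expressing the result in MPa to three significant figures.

seawater: 1030 kg/m³ × 9.8 m/s² × 5910 m = 5.966×10^7 Pa = 59.66 MPa
chalk: 2110 kg/m³ × 9.8 m/s² × 1340 m = 2.771×10^7 Pa = 27.71 MPa
shale: 2580 kg/m³ × 9.8 m/s² × 810 m = 2.048×10^7 Pa = 20.48 MPa
Total = 59.66 + 27.71 + 20.48 = 107.84 MPa

108 MPa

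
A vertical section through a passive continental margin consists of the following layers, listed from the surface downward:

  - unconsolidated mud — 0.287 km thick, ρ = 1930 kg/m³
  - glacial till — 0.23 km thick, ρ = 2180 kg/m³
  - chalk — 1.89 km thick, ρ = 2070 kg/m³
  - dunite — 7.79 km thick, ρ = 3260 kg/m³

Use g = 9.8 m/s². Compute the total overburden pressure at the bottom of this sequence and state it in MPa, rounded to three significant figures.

unconsolidated mud: 1930 kg/m³ × 9.8 m/s² × 287 m = 5.428×10^6 Pa = 5.428 MPa
glacial till: 2180 kg/m³ × 9.8 m/s² × 230 m = 4.914×10^6 Pa = 4.914 MPa
chalk: 2070 kg/m³ × 9.8 m/s² × 1890 m = 3.834×10^7 Pa = 38.34 MPa
dunite: 3260 kg/m³ × 9.8 m/s² × 7790 m = 2.489×10^8 Pa = 248.9 MPa
Total = 5.428 + 4.914 + 38.34 + 248.9 = 297.56 MPa

298 MPa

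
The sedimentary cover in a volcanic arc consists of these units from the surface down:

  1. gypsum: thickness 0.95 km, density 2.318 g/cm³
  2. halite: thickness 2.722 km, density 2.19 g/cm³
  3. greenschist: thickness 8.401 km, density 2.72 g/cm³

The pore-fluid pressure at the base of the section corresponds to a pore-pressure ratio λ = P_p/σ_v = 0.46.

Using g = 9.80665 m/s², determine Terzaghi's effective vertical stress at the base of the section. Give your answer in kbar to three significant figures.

Overburden (lithostatic) stress σ_v:
gypsum: 2318 kg/m³ × 9.80665 m/s² × 950 m = 2.160×10^7 Pa = 21.60 MPa
halite: 2190 kg/m³ × 9.80665 m/s² × 2722 m = 5.846×10^7 Pa = 58.46 MPa
greenschist: 2720 kg/m³ × 9.80665 m/s² × 8401 m = 2.241×10^8 Pa = 224.1 MPa
Total = 21.60 + 58.46 + 224.1 = 304.14 MPa
Pore pressure P_p = λ·σ_v = 0.46 × 304.1 MPa = 139.9 MPa
Effective stress σ' = σ_v − P_p = 304.1 − 139.9 = 164.24 MPa = 1.6424 kbar

1.64 kbar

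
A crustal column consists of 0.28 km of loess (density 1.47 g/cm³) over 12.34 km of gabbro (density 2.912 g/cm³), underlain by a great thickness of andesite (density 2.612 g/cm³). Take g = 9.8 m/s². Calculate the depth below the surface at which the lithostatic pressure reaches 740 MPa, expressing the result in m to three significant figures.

27600 m

Pressure at base of upper layers: 1470×9.8×280 + 2912×9.8×12340 = 3.562×10^8 Pa = 356.2 MPa
Remaining pressure to be supplied by andesite: 7.400×10^8 − 3.562×10^8 = 3.838×10^8 Pa
Additional depth in andesite = 3.838×10^8 Pa / (2612 kg/m³ × 9.8 m/s²) = 14994 m
Total depth = 12620 m + 14994 m = 27614 m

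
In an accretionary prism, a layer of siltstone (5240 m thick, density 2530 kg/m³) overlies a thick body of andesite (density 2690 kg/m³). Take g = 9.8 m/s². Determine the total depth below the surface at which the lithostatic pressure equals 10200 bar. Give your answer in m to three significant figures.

39000 m

Pressure at base of upper layers: 2530×9.8×5240 = 1.299×10^8 Pa = 1299 bar
Remaining pressure to be supplied by andesite: 1.020×10^9 − 1.299×10^8 = 8.901×10^8 Pa
Additional depth in andesite = 8.901×10^8 Pa / (2690 kg/m³ × 9.8 m/s²) = 33764 m
Total depth = 5240 m + 33764 m = 39004 m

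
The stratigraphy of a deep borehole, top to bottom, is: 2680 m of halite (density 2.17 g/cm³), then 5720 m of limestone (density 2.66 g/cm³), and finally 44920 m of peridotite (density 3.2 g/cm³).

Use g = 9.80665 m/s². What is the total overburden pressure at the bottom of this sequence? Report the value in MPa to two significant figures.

halite: 2170 kg/m³ × 9.80665 m/s² × 2680 m = 5.703×10^7 Pa = 57.03 MPa
limestone: 2660 kg/m³ × 9.80665 m/s² × 5720 m = 1.492×10^8 Pa = 149.2 MPa
peridotite: 3200 kg/m³ × 9.80665 m/s² × 44920 m = 1.410×10^9 Pa = 1410 MPa
Total = 57.03 + 149.2 + 1410 = 1615.9 MPa

1600 MPa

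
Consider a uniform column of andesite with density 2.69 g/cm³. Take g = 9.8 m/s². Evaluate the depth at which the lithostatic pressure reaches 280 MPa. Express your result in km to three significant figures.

h = P/(ρg) = 280 MPa / (2690 kg/m³ × 9.8 m/s²) = 2.800×10^8 Pa / 26362 Pa/m = 10621 m
= 10.621 km

10.6 km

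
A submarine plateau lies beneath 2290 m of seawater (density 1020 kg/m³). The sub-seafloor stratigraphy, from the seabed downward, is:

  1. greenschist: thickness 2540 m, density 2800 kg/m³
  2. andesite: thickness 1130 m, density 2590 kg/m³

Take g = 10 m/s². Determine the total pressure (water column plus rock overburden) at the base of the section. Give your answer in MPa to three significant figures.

124 MPa

seawater: 1020 kg/m³ × 10 m/s² × 2290 m = 2.336×10^7 Pa = 23.36 MPa
greenschist: 2800 kg/m³ × 10 m/s² × 2540 m = 7.112×10^7 Pa = 71.12 MPa
andesite: 2590 kg/m³ × 10 m/s² × 1130 m = 2.927×10^7 Pa = 29.27 MPa
Total = 23.36 + 71.12 + 29.27 = 123.75 MPa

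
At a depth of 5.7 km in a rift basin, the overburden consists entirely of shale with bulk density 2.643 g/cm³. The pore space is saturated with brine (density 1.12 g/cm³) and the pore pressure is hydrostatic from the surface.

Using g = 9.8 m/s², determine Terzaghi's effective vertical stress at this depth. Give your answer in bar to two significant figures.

850 bar

Overburden (lithostatic) stress σ_v:
shale: 2643 kg/m³ × 9.8 m/s² × 5700 m = 1.476×10^8 Pa = 147.6 MPa
Pore pressure P_p = 1120 kg/m³ × 9.8 m/s² × 5700 m = 6.256×10^7 Pa = 62.56 MPa
Effective stress σ' = σ_v − P_p = 147.6 − 62.56 = 85.075 MPa = 850.75 bar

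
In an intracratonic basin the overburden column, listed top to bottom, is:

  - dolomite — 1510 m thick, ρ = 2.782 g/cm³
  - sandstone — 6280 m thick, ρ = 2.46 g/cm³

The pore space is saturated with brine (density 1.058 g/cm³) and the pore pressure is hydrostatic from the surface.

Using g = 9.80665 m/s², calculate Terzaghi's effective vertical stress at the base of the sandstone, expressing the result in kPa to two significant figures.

Overburden (lithostatic) stress σ_v:
dolomite: 2782 kg/m³ × 9.80665 m/s² × 1510 m = 4.120×10^7 Pa = 41.20 MPa
sandstone: 2460 kg/m³ × 9.80665 m/s² × 6280 m = 1.515×10^8 Pa = 151.5 MPa
Total = 41.20 + 151.5 = 192.70 MPa
Pore pressure P_p = 1058 kg/m³ × 9.80665 m/s² × 7790 m = 8.082×10^7 Pa = 80.82 MPa
Effective stress σ' = σ_v − P_p = 192.7 − 80.82 = 111.87 MPa = 1.1187×10^5 kPa

110000 kPa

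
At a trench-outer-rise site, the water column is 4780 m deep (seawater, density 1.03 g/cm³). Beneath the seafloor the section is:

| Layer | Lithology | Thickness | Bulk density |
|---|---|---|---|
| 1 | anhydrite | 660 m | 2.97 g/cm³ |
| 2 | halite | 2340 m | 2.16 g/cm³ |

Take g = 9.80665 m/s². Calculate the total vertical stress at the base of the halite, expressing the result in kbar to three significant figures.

1.17 kbar

seawater: 1030 kg/m³ × 9.80665 m/s² × 4780 m = 4.828×10^7 Pa = 0.4828 kbar
anhydrite: 2970 kg/m³ × 9.80665 m/s² × 660 m = 1.922×10^7 Pa = 0.1922 kbar
halite: 2160 kg/m³ × 9.80665 m/s² × 2340 m = 4.957×10^7 Pa = 0.4957 kbar
Total = 0.4828 + 0.1922 + 0.4957 = 1.1707 kbar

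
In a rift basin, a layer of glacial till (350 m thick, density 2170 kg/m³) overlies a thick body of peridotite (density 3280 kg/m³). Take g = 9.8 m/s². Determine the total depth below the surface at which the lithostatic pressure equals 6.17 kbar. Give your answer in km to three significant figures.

Pressure at base of upper layers: 2170×9.8×350 = 7.443×10^6 Pa = 0.07443 kbar
Remaining pressure to be supplied by peridotite: 6.170×10^8 − 7.443×10^6 = 6.096×10^8 Pa
Additional depth in peridotite = 6.096×10^8 Pa / (3280 kg/m³ × 9.8 m/s²) = 18963 m
Total depth = 350 m + 18963 m = 19313 m
= 19.313 km

19.3 km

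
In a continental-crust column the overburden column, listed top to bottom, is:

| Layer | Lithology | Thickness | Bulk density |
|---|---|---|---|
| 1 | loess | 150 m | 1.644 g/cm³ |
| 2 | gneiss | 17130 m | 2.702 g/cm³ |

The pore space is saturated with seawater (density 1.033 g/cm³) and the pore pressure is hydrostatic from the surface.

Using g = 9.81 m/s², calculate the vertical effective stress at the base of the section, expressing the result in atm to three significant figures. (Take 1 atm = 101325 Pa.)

2780 atm

Overburden (lithostatic) stress σ_v:
loess: 1644 kg/m³ × 9.81 m/s² × 150 m = 2.419×10^6 Pa = 2.419 MPa
gneiss: 2702 kg/m³ × 9.81 m/s² × 17130 m = 4.541×10^8 Pa = 454.1 MPa
Total = 2.419 + 454.1 = 456.48 MPa
Pore pressure P_p = 1033 kg/m³ × 9.81 m/s² × 17280 m = 1.751×10^8 Pa = 175.1 MPa
Effective stress σ' = σ_v − P_p = 456.5 − 175.1 = 281.37 MPa = 2776.9 atm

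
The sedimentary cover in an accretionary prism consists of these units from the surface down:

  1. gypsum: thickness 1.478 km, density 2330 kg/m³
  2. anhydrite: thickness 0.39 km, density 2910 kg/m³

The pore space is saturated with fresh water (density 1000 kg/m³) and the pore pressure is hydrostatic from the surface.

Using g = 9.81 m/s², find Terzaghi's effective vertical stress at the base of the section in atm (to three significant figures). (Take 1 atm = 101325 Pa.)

Overburden (lithostatic) stress σ_v:
gypsum: 2330 kg/m³ × 9.81 m/s² × 1478 m = 3.378×10^7 Pa = 33.78 MPa
anhydrite: 2910 kg/m³ × 9.81 m/s² × 390 m = 1.113×10^7 Pa = 11.13 MPa
Total = 33.78 + 11.13 = 44.916 MPa
Pore pressure P_p = 1000 kg/m³ × 9.81 m/s² × 1868 m = 1.833×10^7 Pa = 18.33 MPa
Effective stress σ' = σ_v − P_p = 44.92 − 18.33 = 26.591 MPa = 262.44 atm

262 atm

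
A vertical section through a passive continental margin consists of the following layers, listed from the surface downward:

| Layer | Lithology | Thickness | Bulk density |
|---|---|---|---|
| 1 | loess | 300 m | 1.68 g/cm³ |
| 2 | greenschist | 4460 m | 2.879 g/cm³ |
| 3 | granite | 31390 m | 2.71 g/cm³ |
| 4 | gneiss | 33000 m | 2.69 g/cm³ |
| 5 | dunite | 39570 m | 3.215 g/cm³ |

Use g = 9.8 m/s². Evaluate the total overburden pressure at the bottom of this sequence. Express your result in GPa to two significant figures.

3.1 GPa

loess: 1680 kg/m³ × 9.8 m/s² × 300 m = 4.939×10^6 Pa = 4.939×10^-3 GPa
greenschist: 2879 kg/m³ × 9.8 m/s² × 4460 m = 1.258×10^8 Pa = 0.1258 GPa
granite: 2710 kg/m³ × 9.8 m/s² × 31390 m = 8.337×10^8 Pa = 0.8337 GPa
gneiss: 2690 kg/m³ × 9.8 m/s² × 33000 m = 8.699×10^8 Pa = 0.8699 GPa
dunite: 3215 kg/m³ × 9.8 m/s² × 39570 m = 1.247×10^9 Pa = 1.247 GPa
Total = 4.939×10^-3 + 0.1258 + 0.8337 + 0.8699 + 1.247 = 3.0811 GPa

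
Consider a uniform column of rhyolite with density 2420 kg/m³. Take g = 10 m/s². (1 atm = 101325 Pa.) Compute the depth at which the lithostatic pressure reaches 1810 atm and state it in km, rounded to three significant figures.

h = P/(ρg) = 1810 atm / (2420 kg/m³ × 10 m/s²) = 1.834×10^8 Pa / 24200 Pa/m = 7578.4 m
= 7.5784 km

7.58 km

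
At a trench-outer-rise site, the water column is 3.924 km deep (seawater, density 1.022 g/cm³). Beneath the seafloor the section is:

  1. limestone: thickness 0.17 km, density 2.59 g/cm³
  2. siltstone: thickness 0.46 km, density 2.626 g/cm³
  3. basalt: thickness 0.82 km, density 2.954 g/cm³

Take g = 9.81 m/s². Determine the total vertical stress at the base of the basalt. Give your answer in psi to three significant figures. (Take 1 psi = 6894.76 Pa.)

seawater: 1022 kg/m³ × 9.81 m/s² × 3924 m = 3.934×10^7 Pa = 5706 psi
limestone: 2590 kg/m³ × 9.81 m/s² × 170 m = 4.319×10^6 Pa = 626.5 psi
siltstone: 2626 kg/m³ × 9.81 m/s² × 460 m = 1.185×10^7 Pa = 1719 psi
basalt: 2954 kg/m³ × 9.81 m/s² × 820 m = 2.376×10^7 Pa = 3446 psi
Total = 5706 + 626.5 + 1719 + 3446 = 11498 psi

11500 psi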